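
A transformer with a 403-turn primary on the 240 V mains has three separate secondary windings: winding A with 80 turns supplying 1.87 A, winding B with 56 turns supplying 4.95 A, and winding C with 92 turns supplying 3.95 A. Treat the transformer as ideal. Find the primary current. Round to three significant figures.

V_A = 240 × 80/403 = 47.643 V; V_B = 240 × 56/403 = 33.350 V; V_C = 240 × 92/403 = 54.789 V.
P_out = V_A I_A + V_B I_B + V_C I_C = 47.643×1.87 + 33.350×4.95 + 54.789×3.95 = 89.092 + 165.08 + 216.42 = 470.59 W.
Ideal ⇒ P_in = P_out, so I_p = P_out/V_p = 470.59/240 = 1.96 A.

I_p ≈ 1.96 A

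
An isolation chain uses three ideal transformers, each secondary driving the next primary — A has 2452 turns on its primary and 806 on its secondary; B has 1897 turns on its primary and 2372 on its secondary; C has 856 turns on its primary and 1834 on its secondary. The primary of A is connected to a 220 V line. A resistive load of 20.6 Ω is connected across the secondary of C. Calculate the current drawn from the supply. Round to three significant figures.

I_supply ≈ 8.28 A

After A: V = 220.00 × 806/2452 = 72.316 V.
After B: V = 72.316 × 2372/1897 = 90.424 V.
After C: V = 90.424 × 1834/856 = 193.74 V.
I_load = 193.74/20.6 = 9.4047 A, so P_out = 193.74 × 9.4047 = 1822.0 W.
All ideal ⇒ P_in = P_out, so I_supply = 1822.0/220 = 8.28 A.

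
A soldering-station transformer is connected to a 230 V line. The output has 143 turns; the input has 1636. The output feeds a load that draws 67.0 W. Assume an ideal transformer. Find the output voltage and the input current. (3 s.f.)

V_out = V_in × N_out/N_in = 230 × 143/1636 = 20.104 V.
I_out = P/V_out = 67.0/20.104 = 3.3327 A.
I_in = I_out × N_out/N_in = 3.3327 × 143/1636 = 0.291 A.

V_out ≈ 20.1 V, I_in ≈ 0.291 A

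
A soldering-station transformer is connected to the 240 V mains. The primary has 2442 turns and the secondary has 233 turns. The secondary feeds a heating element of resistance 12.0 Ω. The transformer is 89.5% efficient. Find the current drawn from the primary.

V_s = 240 × 233/2442 = 22.899 V.
I_s = V_s/R = 22.899/12.0 = 1.9083 A.
P_out = V_s I_s = 22.899 × 1.9083 = 43.698 W.
P_in = P_out/η = 43.698/0.895 = 48.825 W.
I_p = P_in/V_p = 48.825/240 = 0.203 A.

I_p ≈ 0.203 A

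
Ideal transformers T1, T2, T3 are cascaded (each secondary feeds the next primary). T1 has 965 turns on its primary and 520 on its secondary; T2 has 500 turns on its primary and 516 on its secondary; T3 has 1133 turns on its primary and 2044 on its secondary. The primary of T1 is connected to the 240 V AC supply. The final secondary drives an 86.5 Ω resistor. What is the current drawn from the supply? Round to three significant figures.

I_supply ≈ 2.79 A

After T1: V = 240.00 × 520/965 = 129.33 V.
After T2: V = 129.33 × 516/500 = 133.46 V.
After T3: V = 133.46 × 2044/1133 = 240.78 V.
I_load = 240.78/86.5 = 2.7836 A, so P_out = 240.78 × 2.7836 = 670.22 W.
All ideal ⇒ P_in = P_out, so I_supply = 670.22/240 = 2.79 A.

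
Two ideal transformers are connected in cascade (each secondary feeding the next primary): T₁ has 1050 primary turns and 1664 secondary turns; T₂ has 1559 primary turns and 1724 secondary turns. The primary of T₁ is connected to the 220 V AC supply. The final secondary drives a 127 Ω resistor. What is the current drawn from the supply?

After T₁: V = 220.00 × 1664/1050 = 348.65 V.
After T₂: V = 348.65 × 1724/1559 = 385.55 V.
I_load = 385.55/127 = 3.0358 A, so P_out = 385.55 × 3.0358 = 1170.4 W.
All ideal ⇒ P_in = P_out, so I_supply = 1170.4/220 = 5.32 A.

I_supply ≈ 5.32 A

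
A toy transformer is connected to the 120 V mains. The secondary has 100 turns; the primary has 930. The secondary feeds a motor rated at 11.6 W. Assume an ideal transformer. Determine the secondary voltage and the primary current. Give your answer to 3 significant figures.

V_s ≈ 12.9 V, I_p ≈ 0.0967 A

V_s = V_p × N_s/N_p = 120 × 100/930 = 12.903 V.
I_s = P/V_s = 11.6/12.903 = 0.89900 A.
I_p = I_s × N_s/N_p = 0.89900 × 100/930 = 0.0967 A.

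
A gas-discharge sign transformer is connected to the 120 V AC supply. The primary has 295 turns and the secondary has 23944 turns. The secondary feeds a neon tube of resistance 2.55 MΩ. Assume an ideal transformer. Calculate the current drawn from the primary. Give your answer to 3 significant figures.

V_s = V_p × N_s/N_p = 120 × 23944/295 = 9739.9 V.
I_s = V_s/R = 9739.9/(2.55×10^6) = 0.0038196 A.
For an ideal transformer I_p N_p = I_s N_s, so I_p = 0.0038196 × 23944/295 = 0.310 A.

I_p ≈ 0.310 A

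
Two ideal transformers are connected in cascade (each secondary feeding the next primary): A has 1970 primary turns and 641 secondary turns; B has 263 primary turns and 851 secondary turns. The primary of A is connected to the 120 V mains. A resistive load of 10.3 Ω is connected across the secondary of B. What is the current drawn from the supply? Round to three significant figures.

I_supply ≈ 12.9 A

After A: V = 120.00 × 641/1970 = 39.046 V.
After B: V = 39.046 × 851/263 = 126.34 V.
I_load = 126.34/10.3 = 12.266 A, so P_out = 126.34 × 12.266 = 1549.7 W.
All ideal ⇒ P_in = P_out, so I_supply = 1549.7/120 = 12.9 A.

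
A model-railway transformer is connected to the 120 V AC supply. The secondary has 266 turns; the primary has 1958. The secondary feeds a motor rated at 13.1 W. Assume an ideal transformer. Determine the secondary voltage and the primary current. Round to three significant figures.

V_s = V_p × N_s/N_p = 120 × 266/1958 = 16.302 V.
I_s = P/V_s = 13.1/16.302 = 0.80357 A.
I_p = I_s × N_s/N_p = 0.80357 × 266/1958 = 0.109 A.

V_s ≈ 16.3 V, I_p ≈ 0.109 A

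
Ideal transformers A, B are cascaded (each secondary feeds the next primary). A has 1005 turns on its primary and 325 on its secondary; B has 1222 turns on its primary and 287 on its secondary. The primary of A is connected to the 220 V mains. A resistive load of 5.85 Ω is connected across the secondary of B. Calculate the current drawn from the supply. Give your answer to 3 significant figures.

After A: V = 220.00 × 325/1005 = 71.144 V.
After B: V = 71.144 × 287/1222 = 16.709 V.
I_load = 16.709/5.85 = 2.8562 A, so P_out = 16.709 × 2.8562 = 47.725 W.
All ideal ⇒ P_in = P_out, so I_supply = 47.725/220 = 0.217 A.

I_supply ≈ 0.217 A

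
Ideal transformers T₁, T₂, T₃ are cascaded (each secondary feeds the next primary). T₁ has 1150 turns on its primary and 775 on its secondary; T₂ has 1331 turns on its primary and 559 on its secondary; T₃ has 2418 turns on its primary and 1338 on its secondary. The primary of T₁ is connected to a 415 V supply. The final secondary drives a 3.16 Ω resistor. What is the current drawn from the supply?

I_supply ≈ 3.22 A

After T₁: V = 415.00 × 775/1150 = 279.67 V.
After T₂: V = 279.67 × 559/1331 = 117.46 V.
After T₃: V = 117.46 × 1338/2418 = 64.996 V.
I_load = 64.996/3.16 = 20.568 A, so P_out = 64.996 × 20.568 = 1336.9 W.
All ideal ⇒ P_in = P_out, so I_supply = 1336.9/415 = 3.22 A.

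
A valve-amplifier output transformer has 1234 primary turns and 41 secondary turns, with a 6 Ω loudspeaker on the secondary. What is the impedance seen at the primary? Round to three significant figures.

Z_p = (N_p/N_s)² × Z_s = (1234/41)² × 6 = 5440 Ω.

Z_p ≈ 5440 Ω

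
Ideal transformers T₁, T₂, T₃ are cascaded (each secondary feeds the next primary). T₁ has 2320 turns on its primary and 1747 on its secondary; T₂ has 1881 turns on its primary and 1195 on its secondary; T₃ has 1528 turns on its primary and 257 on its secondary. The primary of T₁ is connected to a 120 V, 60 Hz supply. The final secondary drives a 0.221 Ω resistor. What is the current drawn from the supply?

I_supply ≈ 3.52 A

After T₁: V = 120.00 × 1747/2320 = 90.362 V.
After T₂: V = 90.362 × 1195/1881 = 57.407 V.
After T₃: V = 57.407 × 257/1528 = 9.6555 V.
I_load = 9.6555/0.221 = 43.690 A, so P_out = 9.6555 × 43.690 = 421.85 W.
All ideal ⇒ P_in = P_out, so I_supply = 421.85/120 = 3.52 A.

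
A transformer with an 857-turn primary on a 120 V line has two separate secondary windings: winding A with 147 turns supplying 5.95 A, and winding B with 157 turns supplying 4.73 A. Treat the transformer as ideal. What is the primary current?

V_A = 120 × 147/857 = 20.583 V; V_B = 120 × 157/857 = 21.984 V.
P_out = V_A I_A + V_B I_B = 20.583×5.95 + 21.984×4.73 = 122.47 + 103.98 = 226.45 W.
Ideal ⇒ P_in = P_out, so I_p = P_out/V_p = 226.45/120 = 1.89 A.

I_p ≈ 1.89 A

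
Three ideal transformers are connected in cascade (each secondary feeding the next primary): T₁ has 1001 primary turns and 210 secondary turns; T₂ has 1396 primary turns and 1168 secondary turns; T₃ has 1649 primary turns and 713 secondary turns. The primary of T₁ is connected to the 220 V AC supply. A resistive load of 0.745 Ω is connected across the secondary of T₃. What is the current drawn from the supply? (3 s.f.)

After T₁: V = 220.00 × 210/1001 = 46.154 V.
After T₂: V = 46.154 × 1168/1396 = 38.616 V.
After T₃: V = 38.616 × 713/1649 = 16.697 V.
I_load = 16.697/0.745 = 22.412 A, so P_out = 16.697 × 22.412 = 374.21 W.
All ideal ⇒ P_in = P_out, so I_supply = 374.21/220 = 1.70 A.

I_supply ≈ 1.70 A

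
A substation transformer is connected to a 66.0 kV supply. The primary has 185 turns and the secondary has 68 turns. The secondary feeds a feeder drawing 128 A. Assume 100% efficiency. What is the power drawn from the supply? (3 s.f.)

I_p = I_s × N_s/N_p = 128 × 68/185 = 47.049 A.
P = V_p I_p = 66000 × 47.049 = 3.11×10^6 W.

P ≈ 3.11×10^6 W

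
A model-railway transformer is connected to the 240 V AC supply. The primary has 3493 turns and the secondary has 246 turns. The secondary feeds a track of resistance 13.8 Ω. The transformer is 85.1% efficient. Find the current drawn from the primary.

I_p ≈ 0.101 A

V_s = 240 × 246/3493 = 16.902 V.
I_s = V_s/R = 16.902/13.8 = 1.2248 A.
P_out = V_s I_s = 16.902 × 1.2248 = 20.702 W.
P_in = P_out/η = 20.702/0.851 = 24.327 W.
I_p = P_in/V_p = 24.327/240 = 0.101 A.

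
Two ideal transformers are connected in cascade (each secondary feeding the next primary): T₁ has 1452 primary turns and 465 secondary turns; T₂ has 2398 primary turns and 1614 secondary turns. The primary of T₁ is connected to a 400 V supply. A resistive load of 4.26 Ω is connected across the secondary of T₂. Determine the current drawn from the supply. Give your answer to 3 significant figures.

Secondary of T₁: V = 400.00 × 465/1452 = 128.10 V.
Secondary of T₂: V = 128.10 × 1614/2398 = 86.219 V.
I_load = 86.219/4.26 = 20.239 A, so P_out = 86.219 × 20.239 = 1745.0 W.
All ideal ⇒ P_in = P_out, so I_supply = 1745.0/400 = 4.36 A.

I_supply ≈ 4.36 A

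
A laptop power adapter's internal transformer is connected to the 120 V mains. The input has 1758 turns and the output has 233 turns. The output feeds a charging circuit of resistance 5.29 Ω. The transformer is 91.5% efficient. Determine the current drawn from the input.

V_out = 120 × 233/1758 = 15.904 V.
I_out = V_out/R = 15.904/5.29 = 3.0065 A.
P_out = V_out I_out = 15.904 × 3.0065 = 47.817 W.
P_in = P_out/η = 47.817/0.915 = 52.259 W.
I_in = P_in/V_in = 52.259/120 = 0.435 A.

I_in ≈ 0.435 A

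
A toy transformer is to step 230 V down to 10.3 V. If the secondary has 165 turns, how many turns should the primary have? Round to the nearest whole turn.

N_p = 3684 turns

N_p/N_s = V_p/V_s, so N_p = 165 × 230/10.3 = 3684.5 ≈ 3684 turns.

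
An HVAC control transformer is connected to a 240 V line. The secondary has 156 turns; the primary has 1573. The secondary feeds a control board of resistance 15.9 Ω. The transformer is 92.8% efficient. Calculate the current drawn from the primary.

V_s = 240 × 156/1573 = 23.802 V.
I_s = V_s/R = 23.802/15.9 = 1.4970 A.
P_out = V_s I_s = 23.802 × 1.4970 = 35.630 W.
P_in = P_out/η = 35.630/0.928 = 38.395 W.
I_p = P_in/V_p = 38.395/240 = 0.160 A.

I_p ≈ 0.160 A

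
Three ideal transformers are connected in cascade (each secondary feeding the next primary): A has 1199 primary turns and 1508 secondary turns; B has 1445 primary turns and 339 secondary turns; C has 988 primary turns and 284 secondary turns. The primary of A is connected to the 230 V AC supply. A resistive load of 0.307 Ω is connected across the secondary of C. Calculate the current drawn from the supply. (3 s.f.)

After A: V = 230.00 × 1508/1199 = 289.27 V.
After B: V = 289.27 × 339/1445 = 67.864 V.
After C: V = 67.864 × 284/988 = 19.508 V.
I_load = 19.508/0.307 = 63.543 A, so P_out = 19.508 × 63.543 = 1239.6 W.
All ideal ⇒ P_in = P_out, so I_supply = 1239.6/230 = 5.39 A.

I_supply ≈ 5.39 A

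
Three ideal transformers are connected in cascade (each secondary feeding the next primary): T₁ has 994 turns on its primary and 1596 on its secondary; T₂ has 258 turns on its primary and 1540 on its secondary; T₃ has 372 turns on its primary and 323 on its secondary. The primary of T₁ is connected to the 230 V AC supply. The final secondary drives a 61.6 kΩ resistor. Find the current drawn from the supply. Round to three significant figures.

I_supply ≈ 0.259 A

After T₁: V = 230.00 × 1596/994 = 369.30 V.
After T₂: V = 369.30 × 1540/258 = 2204.3 V.
After T₃: V = 2204.3 × 323/372 = 1914.0 V.
I_load = 1914.0/61600 = 0.031071 A, so P_out = 1914.0 × 0.031071 = 59.469 W.
All ideal ⇒ P_in = P_out, so I_supply = 59.469/230 = 0.259 A.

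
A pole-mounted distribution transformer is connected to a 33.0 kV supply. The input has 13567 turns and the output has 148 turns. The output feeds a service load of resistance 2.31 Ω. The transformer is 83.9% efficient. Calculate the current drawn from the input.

V_out = 33000 × 148/13567 = 359.99 V.
I_out = V_out/R = 359.99/2.31 = 155.84 A.
P_out = V_out I_out = 359.99 × 155.84 = 56101 W.
P_in = P_out/η = 56101/0.839 = 66867 W.
I_in = P_in/V_in = 66867/33000 = 2.03 A.

I_in ≈ 2.03 A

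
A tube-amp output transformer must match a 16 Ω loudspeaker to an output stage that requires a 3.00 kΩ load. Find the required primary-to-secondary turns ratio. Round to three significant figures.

N_p/N_s ≈ 13.7

Z_p/Z_s = (N_p/N_s)², so N_p/N_s = √(3000/16) = √188 = 13.7.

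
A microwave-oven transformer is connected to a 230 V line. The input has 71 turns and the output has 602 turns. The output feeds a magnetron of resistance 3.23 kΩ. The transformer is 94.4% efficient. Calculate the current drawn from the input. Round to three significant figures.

V_out = 230 × 602/71 = 1950.1 V.
I_out = V_out/R = 1950.1/3230 = 0.60376 A.
P_out = V_out I_out = 1950.1 × 0.60376 = 1177.4 W.
P_in = P_out/η = 1177.4/0.944 = 1247.3 W.
I_in = P_in/V_in = 1247.3/230 = 5.42 A.

I_in ≈ 5.42 A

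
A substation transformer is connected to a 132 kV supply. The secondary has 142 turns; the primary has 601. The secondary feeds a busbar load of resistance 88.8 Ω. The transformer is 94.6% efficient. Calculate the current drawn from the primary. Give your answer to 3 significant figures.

V_s = 132000 × 142/601 = 31188 V.
I_s = V_s/R = 31188/88.8 = 351.22 A.
P_out = V_s I_s = 31188 × 351.22 = 1.0954×10^7 W.
P_in = P_out/η = 1.0954×10^7/0.946 = 1.1579×10^7 W.
I_p = P_in/V_p = 1.1579×10^7/132000 = 87.7 A.

I_p ≈ 87.7 A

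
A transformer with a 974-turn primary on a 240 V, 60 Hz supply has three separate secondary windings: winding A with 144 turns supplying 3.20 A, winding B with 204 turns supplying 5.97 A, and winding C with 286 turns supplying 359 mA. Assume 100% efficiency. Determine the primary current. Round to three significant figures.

V_A = 240 × 144/974 = 35.483 V; V_B = 240 × 204/974 = 50.267 V; V_C = 240 × 286/974 = 70.472 V.
P_out = V_A I_A + V_B I_B + V_C I_C = 35.483×3.20 + 50.267×5.97 + 70.472×0.359 = 113.54 + 300.09 + 25.300 = 438.94 W.
Ideal ⇒ P_in = P_out, so I_p = P_out/V_p = 438.94/240 = 1.83 A.

I_p ≈ 1.83 A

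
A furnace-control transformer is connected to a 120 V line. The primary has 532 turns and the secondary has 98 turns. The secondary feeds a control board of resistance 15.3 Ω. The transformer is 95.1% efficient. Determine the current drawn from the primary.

I_p ≈ 0.280 A

V_s = 120 × 98/532 = 22.105 V.
I_s = V_s/R = 22.105/15.3 = 1.4448 A.
P_out = V_s I_s = 22.105 × 1.4448 = 31.937 W.
P_in = P_out/η = 31.937/0.951 = 33.583 W.
I_p = P_in/V_p = 33.583/120 = 0.280 A.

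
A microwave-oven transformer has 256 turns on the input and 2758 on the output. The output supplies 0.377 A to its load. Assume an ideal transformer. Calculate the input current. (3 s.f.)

For an ideal transformer I_in/I_out = N_out/N_in, so I_in = 0.377 × 2758/256 = 4.06 A.

I_in ≈ 4.06 A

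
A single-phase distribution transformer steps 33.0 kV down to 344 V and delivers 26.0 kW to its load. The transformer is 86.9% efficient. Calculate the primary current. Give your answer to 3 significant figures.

I_p ≈ 0.907 A

P_in = P_out/η = 26000/0.869 = 29919 W.
I_p = P_in/V_p = 29919/33000 = 0.907 A.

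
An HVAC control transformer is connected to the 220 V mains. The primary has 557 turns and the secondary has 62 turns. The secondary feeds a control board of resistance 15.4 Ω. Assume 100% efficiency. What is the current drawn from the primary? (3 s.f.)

I_p ≈ 0.177 A

V_s = V_p × N_s/N_p = 220 × 62/557 = 24.488 V.
I_s = V_s/R = 24.488/15.4 = 1.5902 A.
For an ideal transformer I_p N_p = I_s N_s, so I_p = 1.5902 × 62/557 = 0.177 A.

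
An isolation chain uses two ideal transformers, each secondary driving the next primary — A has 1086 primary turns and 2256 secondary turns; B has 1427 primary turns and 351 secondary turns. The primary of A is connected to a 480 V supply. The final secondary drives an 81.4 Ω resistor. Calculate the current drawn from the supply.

I_supply ≈ 1.54 A

Secondary of A: V = 480.00 × 2256/1086 = 997.13 V.
Secondary of B: V = 997.13 × 351/1427 = 245.26 V.
I_load = 245.26/81.4 = 3.0131 A, so P_out = 245.26 × 3.0131 = 739.00 W.
All ideal ⇒ P_in = P_out, so I_supply = 739.00/480 = 1.54 A.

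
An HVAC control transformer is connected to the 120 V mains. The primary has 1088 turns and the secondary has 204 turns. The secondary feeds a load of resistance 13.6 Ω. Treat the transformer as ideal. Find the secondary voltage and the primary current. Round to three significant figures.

V_s ≈ 22.5 V, I_p ≈ 0.310 A

V_s = V_p × N_s/N_p = 120 × 204/1088 = 22.500 V.
I_s = V_s/R = 22.500/13.6 = 1.6544 A.
I_p = I_s × N_s/N_p = 1.6544 × 204/1088 = 0.310 A.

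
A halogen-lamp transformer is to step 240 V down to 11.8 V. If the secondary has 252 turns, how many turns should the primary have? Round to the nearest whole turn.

N_p = 5125 turns

N_p/N_s = V_p/V_s, so N_p = 252 × 240/11.8 = 5125.4 ≈ 5125 turns.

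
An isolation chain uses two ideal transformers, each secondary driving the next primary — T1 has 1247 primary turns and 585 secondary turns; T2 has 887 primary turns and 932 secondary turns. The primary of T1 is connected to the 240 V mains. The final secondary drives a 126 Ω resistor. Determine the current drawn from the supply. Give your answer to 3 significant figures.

Secondary of T1: V = 240.00 × 585/1247 = 112.59 V.
Secondary of T2: V = 112.59 × 932/887 = 118.30 V.
I_load = 118.30/126 = 0.93891 A, so P_out = 118.30 × 0.93891 = 111.07 W.
All ideal ⇒ P_in = P_out, so I_supply = 111.07/240 = 0.463 A.

I_supply ≈ 0.463 A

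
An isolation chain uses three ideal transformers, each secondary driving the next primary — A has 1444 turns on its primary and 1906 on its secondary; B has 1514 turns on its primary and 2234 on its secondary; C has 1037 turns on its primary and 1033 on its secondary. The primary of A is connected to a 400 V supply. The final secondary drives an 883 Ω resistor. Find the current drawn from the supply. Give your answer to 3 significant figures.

I_supply ≈ 1.71 A

Secondary of A: V = 400.00 × 1906/1444 = 527.98 V.
Secondary of B: V = 527.98 × 2234/1514 = 779.06 V.
Secondary of C: V = 779.06 × 1033/1037 = 776.06 V.
I_load = 776.06/883 = 0.87889 A, so P_out = 776.06 × 0.87889 = 682.07 W.
All ideal ⇒ P_in = P_out, so I_supply = 682.07/400 = 1.71 A.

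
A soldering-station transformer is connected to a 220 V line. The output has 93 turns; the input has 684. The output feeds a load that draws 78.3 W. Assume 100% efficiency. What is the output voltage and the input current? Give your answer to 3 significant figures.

V_out = V_in × N_out/N_in = 220 × 93/684 = 29.912 V.
I_out = P/V_out = 78.3/29.912 = 2.6177 A.
I_in = I_out × N_out/N_in = 2.6177 × 93/684 = 0.356 A.

V_out ≈ 29.9 V, I_in ≈ 0.356 A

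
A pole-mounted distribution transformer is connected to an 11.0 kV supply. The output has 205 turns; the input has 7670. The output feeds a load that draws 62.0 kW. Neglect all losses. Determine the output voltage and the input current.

V_out = V_in × N_out/N_in = 11000 × 205/7670 = 294.00 V.
I_out = P/V_out = 62000/294.00 = 210.88 A.
I_in = I_out × N_out/N_in = 210.88 × 205/7670 = 5.64 A.

V_out ≈ 294 V, I_in ≈ 5.64 A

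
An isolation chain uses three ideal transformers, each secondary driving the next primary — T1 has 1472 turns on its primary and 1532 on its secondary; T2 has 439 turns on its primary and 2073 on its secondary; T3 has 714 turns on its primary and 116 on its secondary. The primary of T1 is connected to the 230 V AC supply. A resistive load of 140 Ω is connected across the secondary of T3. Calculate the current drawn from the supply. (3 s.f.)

I_supply ≈ 1.05 A

Secondary of T1: V = 230.00 × 1532/1472 = 239.38 V.
Secondary of T2: V = 239.38 × 2073/439 = 1130.4 V.
Secondary of T3: V = 1130.4 × 116/714 = 183.64 V.
I_load = 183.64/140 = 1.3117 A, so P_out = 183.64 × 1.3117 = 240.89 W.
All ideal ⇒ P_in = P_out, so I_supply = 240.89/230 = 1.05 A.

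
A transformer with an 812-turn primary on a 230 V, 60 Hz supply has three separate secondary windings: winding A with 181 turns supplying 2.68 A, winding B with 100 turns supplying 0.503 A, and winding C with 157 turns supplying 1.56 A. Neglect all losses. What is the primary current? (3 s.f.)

I_p ≈ 0.961 A

V_A = 230 × 181/812 = 51.268 V; V_B = 230 × 100/812 = 28.325 V; V_C = 230 × 157/812 = 44.470 V.
P_out = V_A I_A + V_B I_B + V_C I_C = 51.268×2.68 + 28.325×0.503 + 44.470×1.56 = 137.40 + 14.248 + 69.374 = 221.02 W.
Ideal ⇒ P_in = P_out, so I_p = P_out/V_p = 221.02/230 = 0.961 A.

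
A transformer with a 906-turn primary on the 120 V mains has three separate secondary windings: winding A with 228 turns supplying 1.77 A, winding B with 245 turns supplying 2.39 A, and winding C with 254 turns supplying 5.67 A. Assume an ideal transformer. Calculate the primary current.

V_A = 120 × 228/906 = 30.199 V; V_B = 120 × 245/906 = 32.450 V; V_C = 120 × 254/906 = 33.642 V.
P_out = V_A I_A + V_B I_B + V_C I_C = 30.199×1.77 + 32.450×2.39 + 33.642×5.67 = 53.452 + 77.556 + 190.75 = 321.76 W.
Ideal ⇒ P_in = P_out, so I_p = P_out/V_p = 321.76/120 = 2.68 A.

I_p ≈ 2.68 A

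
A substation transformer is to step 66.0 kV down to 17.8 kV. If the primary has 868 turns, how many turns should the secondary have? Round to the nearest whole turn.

N_s = 234 turns

N_s/N_p = V_s/V_p, so N_s = 868 × 17800/66000 = 234.1 ≈ 234 turns.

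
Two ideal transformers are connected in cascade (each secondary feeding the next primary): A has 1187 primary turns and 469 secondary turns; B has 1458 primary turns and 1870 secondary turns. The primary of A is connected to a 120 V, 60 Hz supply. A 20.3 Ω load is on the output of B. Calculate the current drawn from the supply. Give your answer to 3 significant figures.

I_supply ≈ 1.52 A

After A: V = 120.00 × 469/1187 = 47.414 V.
After B: V = 47.414 × 1870/1458 = 60.812 V.
I_load = 60.812/20.3 = 2.9957 A, so P_out = 60.812 × 2.9957 = 182.17 W.
All ideal ⇒ P_in = P_out, so I_supply = 182.17/120 = 1.52 A.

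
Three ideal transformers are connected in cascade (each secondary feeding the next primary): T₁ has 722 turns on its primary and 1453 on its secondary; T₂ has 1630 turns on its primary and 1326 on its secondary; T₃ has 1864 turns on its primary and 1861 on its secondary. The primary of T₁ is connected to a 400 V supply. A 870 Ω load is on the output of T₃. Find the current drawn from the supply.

I_supply ≈ 1.23 A

Secondary of T₁: V = 400.00 × 1453/722 = 804.99 V.
Secondary of T₂: V = 804.99 × 1326/1630 = 654.85 V.
Secondary of T₃: V = 654.85 × 1861/1864 = 653.80 V.
I_load = 653.80/870 = 0.75149 A, so P_out = 653.80 × 0.75149 = 491.33 W.
All ideal ⇒ P_in = P_out, so I_supply = 491.33/400 = 1.23 A.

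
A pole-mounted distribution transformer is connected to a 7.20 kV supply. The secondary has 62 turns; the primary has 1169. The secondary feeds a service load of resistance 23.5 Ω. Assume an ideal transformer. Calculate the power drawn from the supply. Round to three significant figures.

V_s = V_p × N_s/N_p = 7200 × 62/1169 = 381.86 V.
I_s = V_s/R = 381.86/23.5 = 16.250 A.
I_p = I_s × N_s/N_p = 16.250 × 62/1169 = 0.86182 A.
P = V_p I_p = 7200 × 0.86182 = 6210 W.

P ≈ 6210 W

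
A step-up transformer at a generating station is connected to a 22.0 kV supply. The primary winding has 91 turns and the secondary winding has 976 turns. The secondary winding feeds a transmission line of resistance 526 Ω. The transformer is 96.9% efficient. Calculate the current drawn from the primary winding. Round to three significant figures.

I_p ≈ 4970 A

V_s = 22000 × 976/91 = 235960 V.
I_s = V_s/R = 235960/526 = 448.59 A.
P_out = V_s I_s = 235960 × 448.59 = 1.0585×10^8 W.
P_in = P_out/η = 1.0585×10^8/0.969 = 1.0923×10^8 W.
I_p = P_in/V_p = 1.0923×10^8/22000 = 4970 A.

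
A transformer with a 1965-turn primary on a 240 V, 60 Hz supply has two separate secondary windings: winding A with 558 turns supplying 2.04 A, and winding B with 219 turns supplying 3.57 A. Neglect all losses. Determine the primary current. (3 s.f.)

I_p ≈ 0.977 A

V_A = 240 × 558/1965 = 68.153 V; V_B = 240 × 219/1965 = 26.748 V.
P_out = V_A I_A + V_B I_B = 68.153×2.04 + 26.748×3.57 = 139.03 + 95.491 = 234.52 W.
Ideal ⇒ P_in = P_out, so I_p = P_out/V_p = 234.52/240 = 0.977 A.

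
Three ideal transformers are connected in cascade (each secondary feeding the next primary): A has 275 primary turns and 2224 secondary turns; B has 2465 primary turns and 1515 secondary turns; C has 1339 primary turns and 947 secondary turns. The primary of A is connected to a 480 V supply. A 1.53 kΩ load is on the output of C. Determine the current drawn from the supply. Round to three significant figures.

I_supply ≈ 3.88 A

After A: V = 480.00 × 2224/275 = 3881.9 V.
After B: V = 3881.9 × 1515/2465 = 2385.8 V.
After C: V = 2385.8 × 947/1339 = 1687.4 V.
I_load = 1687.4/1530 = 1.1029 A, so P_out = 1687.4 × 1.1029 = 1860.9 W.
All ideal ⇒ P_in = P_out, so I_supply = 1860.9/480 = 3.88 A.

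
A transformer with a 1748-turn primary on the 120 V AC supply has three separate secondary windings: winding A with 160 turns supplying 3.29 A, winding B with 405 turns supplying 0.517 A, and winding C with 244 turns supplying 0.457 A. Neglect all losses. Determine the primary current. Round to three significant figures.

V_A = 120 × 160/1748 = 10.984 V; V_B = 120 × 405/1748 = 27.803 V; V_C = 120 × 244/1748 = 16.751 V.
P_out = V_A I_A + V_B I_B + V_C I_C = 10.984×3.29 + 27.803×0.517 + 16.751×0.457 = 36.137 + 14.374 + 7.6550 = 58.167 W.
Ideal ⇒ P_in = P_out, so I_p = P_out/V_p = 58.167/120 = 0.485 A.

I_p ≈ 0.485 A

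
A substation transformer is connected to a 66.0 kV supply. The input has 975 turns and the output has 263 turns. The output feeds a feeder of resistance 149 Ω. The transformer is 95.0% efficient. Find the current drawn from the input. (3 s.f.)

V_out = 66000 × 263/975 = 17803 V.
I_out = V_out/R = 17803/149 = 119.48 A.
P_out = V_out I_out = 17803 × 119.48 = 2.1272×10^6 W.
P_in = P_out/η = 2.1272×10^6/0.950 = 2.2391×10^6 W.
I_in = P_in/V_in = 2.2391×10^6/66000 = 33.9 A.

I_in ≈ 33.9 A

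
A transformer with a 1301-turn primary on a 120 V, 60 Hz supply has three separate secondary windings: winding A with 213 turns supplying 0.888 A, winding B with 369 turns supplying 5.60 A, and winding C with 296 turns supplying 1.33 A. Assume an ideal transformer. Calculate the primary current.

I_p ≈ 2.04 A

V_A = 120 × 213/1301 = 19.646 V; V_B = 120 × 369/1301 = 34.035 V; V_C = 120 × 296/1301 = 27.302 V.
P_out = V_A I_A + V_B I_B + V_C I_C = 19.646×0.888 + 34.035×5.60 + 27.302×1.33 = 17.446 + 190.60 + 36.312 = 244.36 W.
Ideal ⇒ P_in = P_out, so I_p = P_out/V_p = 244.36/120 = 2.04 A.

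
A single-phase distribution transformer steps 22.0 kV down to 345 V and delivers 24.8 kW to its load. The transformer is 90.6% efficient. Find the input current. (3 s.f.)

P_in = P_out/η = 24800/0.906 = 27373 W.
I_in = P_in/V_in = 27373/22000 = 1.24 A.

I_in ≈ 1.24 A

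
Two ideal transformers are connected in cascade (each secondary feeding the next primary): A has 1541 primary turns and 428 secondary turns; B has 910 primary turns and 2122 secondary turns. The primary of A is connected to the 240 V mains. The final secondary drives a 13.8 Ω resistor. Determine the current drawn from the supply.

I_supply ≈ 7.29 A

Secondary of A: V = 240.00 × 428/1541 = 66.658 V.
Secondary of B: V = 66.658 × 2122/910 = 155.44 V.
I_load = 155.44/13.8 = 11.264 A, so P_out = 155.44 × 11.264 = 1750.8 W.
All ideal ⇒ P_in = P_out, so I_supply = 1750.8/240 = 7.29 A.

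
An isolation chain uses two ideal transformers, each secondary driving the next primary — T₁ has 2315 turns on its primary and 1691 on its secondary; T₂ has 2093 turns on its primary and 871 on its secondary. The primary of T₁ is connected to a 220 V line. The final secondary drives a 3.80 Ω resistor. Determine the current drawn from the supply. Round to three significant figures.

I_supply ≈ 5.35 A

Secondary of T₁: V = 220.00 × 1691/2315 = 160.70 V.
Secondary of T₂: V = 160.70 × 871/2093 = 66.875 V.
I_load = 66.875/3.80 = 17.599 A, so P_out = 66.875 × 17.599 = 1176.9 W.
All ideal ⇒ P_in = P_out, so I_supply = 1176.9/220 = 5.35 A.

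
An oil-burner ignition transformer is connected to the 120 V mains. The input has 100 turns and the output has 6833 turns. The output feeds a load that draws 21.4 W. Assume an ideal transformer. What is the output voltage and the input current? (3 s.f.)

V_out ≈ 8200 V, I_in ≈ 0.178 A

V_out = V_in × N_out/N_in = 120 × 6833/100 = 8199.6 V.
I_out = P/V_out = 21.4/8199.6 = 0.0026099 A.
I_in = I_out × N_out/N_in = 0.0026099 × 6833/100 = 0.178 A.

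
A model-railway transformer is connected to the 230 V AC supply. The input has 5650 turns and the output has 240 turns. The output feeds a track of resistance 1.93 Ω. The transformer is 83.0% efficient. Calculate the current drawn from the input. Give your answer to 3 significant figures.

V_out = 230 × 240/5650 = 9.7699 V.
I_out = V_out/R = 9.7699/1.93 = 5.0621 A.
P_out = V_out I_out = 9.7699 × 5.0621 = 49.457 W.
P_in = P_out/η = 49.457/0.830 = 59.586 W.
I_in = P_in/V_in = 59.586/230 = 0.259 A.

I_in ≈ 0.259 A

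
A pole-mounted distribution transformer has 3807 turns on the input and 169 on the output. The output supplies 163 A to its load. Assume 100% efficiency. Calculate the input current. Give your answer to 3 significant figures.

I_in ≈ 7.24 A

For an ideal transformer I_in/I_out = N_out/N_in, so I_in = 163 × 169/3807 = 7.24 A.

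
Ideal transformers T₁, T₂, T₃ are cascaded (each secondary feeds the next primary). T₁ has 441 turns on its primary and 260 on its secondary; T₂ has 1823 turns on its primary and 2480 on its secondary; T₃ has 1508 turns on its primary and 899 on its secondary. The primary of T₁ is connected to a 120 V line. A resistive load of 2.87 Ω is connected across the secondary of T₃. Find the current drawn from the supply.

I_supply ≈ 9.56 A

After T₁: V = 120.00 × 260/441 = 70.748 V.
After T₂: V = 70.748 × 2480/1823 = 96.246 V.
After T₃: V = 96.246 × 899/1508 = 57.377 V.
I_load = 57.377/2.87 = 19.992 A, so P_out = 57.377 × 19.992 = 1147.1 W.
All ideal ⇒ P_in = P_out, so I_supply = 1147.1/120 = 9.56 A.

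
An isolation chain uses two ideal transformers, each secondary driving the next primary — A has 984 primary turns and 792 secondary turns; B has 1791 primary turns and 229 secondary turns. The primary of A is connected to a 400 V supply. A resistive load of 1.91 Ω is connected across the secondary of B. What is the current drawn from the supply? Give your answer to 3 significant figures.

I_supply ≈ 2.22 A

Secondary of A: V = 400.00 × 792/984 = 321.95 V.
Secondary of B: V = 321.95 × 229/1791 = 41.165 V.
I_load = 41.165/1.91 = 21.552 A, so P_out = 41.165 × 21.552 = 887.21 W.
All ideal ⇒ P_in = P_out, so I_supply = 887.21/400 = 2.22 A.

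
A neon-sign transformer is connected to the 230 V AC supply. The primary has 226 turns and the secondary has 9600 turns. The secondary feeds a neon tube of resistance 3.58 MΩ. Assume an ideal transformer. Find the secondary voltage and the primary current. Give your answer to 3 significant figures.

V_s ≈ 9770 V, I_p ≈ 0.116 A

V_s = V_p × N_s/N_p = 230 × 9600/226 = 9769.9 V.
I_s = V_s/R = 9769.9/(3.58×10^6) = 0.0027290 A.
I_p = I_s × N_s/N_p = 0.0027290 × 9600/226 = 0.116 A.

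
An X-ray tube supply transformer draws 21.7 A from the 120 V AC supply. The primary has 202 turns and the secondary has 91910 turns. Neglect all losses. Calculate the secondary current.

I_s ≈ 0.0477 A

I_s/I_p = N_p/N_s, so I_s = 21.7 × 202/91910 = 0.0477 A.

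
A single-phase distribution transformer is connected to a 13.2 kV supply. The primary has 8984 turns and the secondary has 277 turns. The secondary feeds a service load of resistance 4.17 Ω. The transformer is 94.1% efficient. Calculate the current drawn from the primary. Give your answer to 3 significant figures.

I_p ≈ 3.20 A

V_s = 13200 × 277/8984 = 406.99 V.
I_s = V_s/R = 406.99/4.17 = 97.600 A.
P_out = V_s I_s = 406.99 × 97.600 = 39722 W.
P_in = P_out/η = 39722/0.941 = 42213 W.
I_p = P_in/V_p = 42213/13200 = 3.20 A.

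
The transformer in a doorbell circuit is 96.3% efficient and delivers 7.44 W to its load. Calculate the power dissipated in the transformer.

P_loss ≈ 0.286 W

P_in = P_out/η = 7.44/0.963 = 7.72586 W.
P_loss = P_in − P_out = 7.72586 − 7.44 = 0.286 W.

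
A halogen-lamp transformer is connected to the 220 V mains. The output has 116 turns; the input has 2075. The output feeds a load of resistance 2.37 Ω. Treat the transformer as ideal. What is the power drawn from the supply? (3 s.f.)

V_out = V_in × N_out/N_in = 220 × 116/2075 = 12.299 V.
I_out = V_out/R = 12.299/2.37 = 5.1894 A.
I_in = I_out × N_out/N_in = 5.1894 × 116/2075 = 0.29010 A.
P = V_in I_in = 220 × 0.29010 = 63.8 W.

P ≈ 63.8 W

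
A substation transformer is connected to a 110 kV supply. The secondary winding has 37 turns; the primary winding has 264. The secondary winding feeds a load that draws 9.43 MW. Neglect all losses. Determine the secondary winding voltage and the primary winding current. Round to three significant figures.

V_s = V_p × N_s/N_p = 110000 × 37/264 = 15417 V.
I_s = P/V_s = 9.43×10^6/15417 = 611.68 A.
I_p = I_s × N_s/N_p = 611.68 × 37/264 = 85.7 A.

V_s ≈ 15400 V, I_p ≈ 85.7 A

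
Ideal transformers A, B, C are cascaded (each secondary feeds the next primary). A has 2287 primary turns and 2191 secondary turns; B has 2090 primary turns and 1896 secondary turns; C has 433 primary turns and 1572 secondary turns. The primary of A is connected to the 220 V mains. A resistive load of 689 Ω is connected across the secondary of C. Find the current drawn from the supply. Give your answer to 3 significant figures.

After A: V = 220.00 × 2191/2287 = 210.77 V.
After B: V = 210.77 × 1896/2090 = 191.20 V.
After C: V = 191.20 × 1572/433 = 694.15 V.
I_load = 694.15/689 = 1.0075 A, so P_out = 694.15 × 1.0075 = 699.35 W.
All ideal ⇒ P_in = P_out, so I_supply = 699.35/220 = 3.18 A.

I_supply ≈ 3.18 A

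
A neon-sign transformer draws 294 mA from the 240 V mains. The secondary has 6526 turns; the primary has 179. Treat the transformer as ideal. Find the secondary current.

I_s ≈ 0.00806 A

I_s/I_p = N_p/N_s, so I_s = 0.294 × 179/6526 = 0.00806 A.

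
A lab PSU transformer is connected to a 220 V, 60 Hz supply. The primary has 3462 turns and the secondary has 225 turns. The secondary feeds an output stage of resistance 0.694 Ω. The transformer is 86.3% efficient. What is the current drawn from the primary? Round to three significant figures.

V_s = 220 × 225/3462 = 14.298 V.
I_s = V_s/R = 14.298/0.694 = 20.602 A.
P_out = V_s I_s = 14.298 × 20.602 = 294.58 W.
P_in = P_out/η = 294.58/0.863 = 341.34 W.
I_p = P_in/V_p = 341.34/220 = 1.55 A.

I_p ≈ 1.55 A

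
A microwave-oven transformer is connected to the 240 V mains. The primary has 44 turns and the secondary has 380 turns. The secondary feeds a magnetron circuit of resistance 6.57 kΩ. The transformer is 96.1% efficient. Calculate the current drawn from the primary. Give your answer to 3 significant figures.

V_s = 240 × 380/44 = 2072.7 V.
I_s = V_s/R = 2072.7/6570 = 0.31548 A.
P_out = V_s I_s = 2072.7 × 0.31548 = 653.91 W.
P_in = P_out/η = 653.91/0.961 = 680.45 W.
I_p = P_in/V_p = 680.45/240 = 2.84 A.

I_p ≈ 2.84 A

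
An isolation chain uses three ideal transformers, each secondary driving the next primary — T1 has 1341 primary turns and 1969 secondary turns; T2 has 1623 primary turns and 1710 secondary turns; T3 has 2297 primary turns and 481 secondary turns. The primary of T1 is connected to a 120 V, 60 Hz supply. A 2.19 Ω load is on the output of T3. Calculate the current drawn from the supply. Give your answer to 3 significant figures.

Secondary of T1: V = 120.00 × 1969/1341 = 176.20 V.
Secondary of T2: V = 176.20 × 1710/1623 = 185.64 V.
Secondary of T3: V = 185.64 × 481/2297 = 38.874 V.
I_load = 38.874/2.19 = 17.751 A, so P_out = 38.874 × 17.751 = 690.04 W.
All ideal ⇒ P_in = P_out, so I_supply = 690.04/120 = 5.75 A.

I_supply ≈ 5.75 A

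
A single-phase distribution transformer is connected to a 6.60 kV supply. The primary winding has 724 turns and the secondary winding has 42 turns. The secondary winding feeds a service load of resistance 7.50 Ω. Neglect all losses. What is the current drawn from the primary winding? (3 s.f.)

I_p ≈ 2.96 A

V_s = V_p × N_s/N_p = 6600 × 42/724 = 382.87 V.
I_s = V_s/R = 382.87/7.50 = 51.050 A.
For an ideal transformer I_p N_p = I_s N_s, so I_p = 51.050 × 42/724 = 2.96 A.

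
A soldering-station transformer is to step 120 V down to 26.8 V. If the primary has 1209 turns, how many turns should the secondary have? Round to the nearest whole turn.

N_s/N_p = V_s/V_p, so N_s = 1209 × 26.8/120 = 270.0 ≈ 270 turns.

N_s = 270 turns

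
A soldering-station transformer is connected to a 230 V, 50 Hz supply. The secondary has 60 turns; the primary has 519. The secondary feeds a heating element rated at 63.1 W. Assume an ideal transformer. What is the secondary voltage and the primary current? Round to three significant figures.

V_s ≈ 26.6 V, I_p ≈ 0.274 A

V_s = V_p × N_s/N_p = 230 × 60/519 = 26.590 V.
I_s = P/V_s = 63.1/26.590 = 2.3731 A.
I_p = I_s × N_s/N_p = 2.3731 × 60/519 = 0.274 A.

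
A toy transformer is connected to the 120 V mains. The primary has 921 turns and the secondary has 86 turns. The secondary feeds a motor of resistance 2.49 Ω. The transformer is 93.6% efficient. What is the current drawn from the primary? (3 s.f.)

V_s = 120 × 86/921 = 11.205 V.
I_s = V_s/R = 11.205/2.49 = 4.5001 A.
P_out = V_s I_s = 11.205 × 4.5001 = 50.424 W.
P_in = P_out/η = 50.424/0.936 = 53.872 W.
I_p = P_in/V_p = 53.872/120 = 0.449 A.

I_p ≈ 0.449 A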